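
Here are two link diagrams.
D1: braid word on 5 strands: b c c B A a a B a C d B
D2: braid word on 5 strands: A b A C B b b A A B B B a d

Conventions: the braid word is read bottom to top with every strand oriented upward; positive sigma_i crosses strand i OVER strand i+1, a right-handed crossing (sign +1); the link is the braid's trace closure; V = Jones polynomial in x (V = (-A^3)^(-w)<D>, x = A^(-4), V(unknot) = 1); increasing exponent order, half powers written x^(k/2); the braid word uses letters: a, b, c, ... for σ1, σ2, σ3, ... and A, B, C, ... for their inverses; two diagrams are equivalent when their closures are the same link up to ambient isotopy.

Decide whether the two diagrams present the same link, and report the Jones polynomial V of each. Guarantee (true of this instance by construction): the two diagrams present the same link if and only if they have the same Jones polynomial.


equivalent: no
V(D1) = x^-2 - x^-1 + 1 - x + x^2  (w +2, c 12, <D> = A^-2 - A^2 + A^6 - A^10 + A^14)
D2 (bracket A^-8 - A^-4 + 2 - A^4 + A^8 - A^12; 14 crossings at w = -4): V = -x^-6 + x^-5 - x^-4 + 2x^-3 - x^-2 + x^-1
why: 2 values of V(x) split the 2 diagrams


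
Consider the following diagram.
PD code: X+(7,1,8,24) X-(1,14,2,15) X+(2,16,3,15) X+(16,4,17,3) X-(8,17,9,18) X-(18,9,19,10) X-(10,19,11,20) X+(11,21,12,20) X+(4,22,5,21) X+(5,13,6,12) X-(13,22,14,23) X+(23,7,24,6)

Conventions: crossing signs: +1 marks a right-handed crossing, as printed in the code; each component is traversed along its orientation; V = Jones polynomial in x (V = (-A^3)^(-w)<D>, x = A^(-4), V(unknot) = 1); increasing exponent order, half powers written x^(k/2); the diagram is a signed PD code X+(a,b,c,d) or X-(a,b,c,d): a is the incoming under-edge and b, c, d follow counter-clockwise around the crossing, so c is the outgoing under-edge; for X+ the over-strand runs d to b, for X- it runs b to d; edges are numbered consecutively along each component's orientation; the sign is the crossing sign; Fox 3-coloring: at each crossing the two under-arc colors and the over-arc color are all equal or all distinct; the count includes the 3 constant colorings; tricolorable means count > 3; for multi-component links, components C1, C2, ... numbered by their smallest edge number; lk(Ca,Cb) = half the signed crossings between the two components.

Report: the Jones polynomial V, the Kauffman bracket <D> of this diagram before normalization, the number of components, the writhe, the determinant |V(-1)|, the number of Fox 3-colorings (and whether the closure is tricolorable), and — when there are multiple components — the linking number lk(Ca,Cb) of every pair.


V = -x^-1 + 2 - x + 2x^2 - x^3 + x^4 - x^5
<D> = -A^-14 + A^-10 - A^-6 + 2A^-2 - A^2 + 2A^6 - A^10 (w = +2)
1 component over 12 crossings, w = +2
9 Fox colorings among 3^12, |V(-1)| = 9: tricolorable
why: |V(-1)| = 9: so tricolorable, since 3 divides 9


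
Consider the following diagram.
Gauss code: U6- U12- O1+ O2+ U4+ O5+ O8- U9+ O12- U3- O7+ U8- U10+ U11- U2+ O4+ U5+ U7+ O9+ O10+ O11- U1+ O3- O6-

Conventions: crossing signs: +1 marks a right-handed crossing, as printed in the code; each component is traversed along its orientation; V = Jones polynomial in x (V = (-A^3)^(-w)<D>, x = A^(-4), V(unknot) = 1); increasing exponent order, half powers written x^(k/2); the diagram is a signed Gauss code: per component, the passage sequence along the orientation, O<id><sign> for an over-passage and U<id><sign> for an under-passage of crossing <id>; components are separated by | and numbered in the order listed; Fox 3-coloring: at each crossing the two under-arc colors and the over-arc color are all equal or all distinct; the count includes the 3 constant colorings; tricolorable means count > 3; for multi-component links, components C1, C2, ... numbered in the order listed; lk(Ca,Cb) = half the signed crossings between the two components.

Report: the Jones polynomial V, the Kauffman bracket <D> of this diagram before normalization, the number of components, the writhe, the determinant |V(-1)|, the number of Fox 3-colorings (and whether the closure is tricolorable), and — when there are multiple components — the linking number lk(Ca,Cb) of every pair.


Jones polynomial: V(x) = x^-1 - 2 + 4x - 5x^2 + 6x^3 - 5x^4 + 4x^5 - 3x^6 + x^7
<D> = A^-22 - 3A^-18 + 4A^-14 - 5A^-10 + 6A^-6 - 5A^-2 + 4A^2 - 2A^6 + A^10; writhe +2
components 1, writhe +2 (12 crossings)
3-colorings: 3 of 3^12, det 31 — not tricolorable
note: V spans 8 powers of x: at least 8 crossings in any diagram


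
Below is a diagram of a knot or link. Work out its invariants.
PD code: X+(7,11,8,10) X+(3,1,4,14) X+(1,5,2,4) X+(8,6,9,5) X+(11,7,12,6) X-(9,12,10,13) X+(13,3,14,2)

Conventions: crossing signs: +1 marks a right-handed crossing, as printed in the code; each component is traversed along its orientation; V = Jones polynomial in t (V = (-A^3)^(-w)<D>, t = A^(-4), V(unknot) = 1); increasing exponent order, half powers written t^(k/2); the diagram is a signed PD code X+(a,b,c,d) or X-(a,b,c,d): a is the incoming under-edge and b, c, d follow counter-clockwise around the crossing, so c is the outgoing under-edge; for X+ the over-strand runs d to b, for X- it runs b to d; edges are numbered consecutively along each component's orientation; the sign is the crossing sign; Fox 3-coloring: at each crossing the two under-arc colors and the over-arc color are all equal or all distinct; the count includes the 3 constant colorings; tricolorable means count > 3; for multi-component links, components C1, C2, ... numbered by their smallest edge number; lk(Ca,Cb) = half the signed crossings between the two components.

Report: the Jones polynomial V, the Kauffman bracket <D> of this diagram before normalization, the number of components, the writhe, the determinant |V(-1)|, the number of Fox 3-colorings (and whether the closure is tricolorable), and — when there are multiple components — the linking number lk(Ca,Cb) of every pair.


V = t + t^3 - t^4
<D> = A^-1 - A^3 - A^11 (w = +5)
1 component over 7 crossings, w = +5
9 Fox colorings among 3^7, |V(-1)| = 3: tricolorable
why: the span of V is 3, forcing >= 3 crossings in any diagram


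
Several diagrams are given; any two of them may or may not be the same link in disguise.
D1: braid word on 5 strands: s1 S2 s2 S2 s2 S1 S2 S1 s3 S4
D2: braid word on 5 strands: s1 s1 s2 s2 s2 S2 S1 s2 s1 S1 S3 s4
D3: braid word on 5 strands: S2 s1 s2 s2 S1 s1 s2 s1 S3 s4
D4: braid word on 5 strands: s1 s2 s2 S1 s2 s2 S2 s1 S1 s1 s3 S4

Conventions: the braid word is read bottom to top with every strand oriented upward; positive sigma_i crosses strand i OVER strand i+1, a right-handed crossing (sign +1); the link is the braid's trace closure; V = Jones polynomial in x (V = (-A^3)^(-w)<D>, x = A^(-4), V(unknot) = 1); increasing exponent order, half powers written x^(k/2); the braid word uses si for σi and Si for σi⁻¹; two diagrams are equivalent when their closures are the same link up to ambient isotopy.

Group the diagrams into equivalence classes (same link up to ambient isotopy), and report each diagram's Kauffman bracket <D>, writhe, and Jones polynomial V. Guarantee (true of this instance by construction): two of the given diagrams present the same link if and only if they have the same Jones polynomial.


equivalence classes: {D1} | {D2, D3, D4}
D1 (bracket A^-6; 10 crossings at w = -2): V = 1
V(D2) = x - x^2 + 2x^3 - x^4 + x^5 - x^6  [12 crossings, <D> = -A^-12 + A^-8 - A^-4 + 2 - A^4 + A^8, w = +4]
V(D3) = x - x^2 + 2x^3 - x^4 + x^5 - x^6  (w +4, c 10, <D> = -A^-12 + A^-8 - A^-4 + 2 - A^4 + A^8)
V(D4) = x - x^2 + 2x^3 - x^4 + x^5 - x^6  (w +4, c 12, <D> = -A^-12 + A^-8 - A^-4 + 2 - A^4 + A^8)
key observation: comparing 4 Jones polynomials yields 2 groups


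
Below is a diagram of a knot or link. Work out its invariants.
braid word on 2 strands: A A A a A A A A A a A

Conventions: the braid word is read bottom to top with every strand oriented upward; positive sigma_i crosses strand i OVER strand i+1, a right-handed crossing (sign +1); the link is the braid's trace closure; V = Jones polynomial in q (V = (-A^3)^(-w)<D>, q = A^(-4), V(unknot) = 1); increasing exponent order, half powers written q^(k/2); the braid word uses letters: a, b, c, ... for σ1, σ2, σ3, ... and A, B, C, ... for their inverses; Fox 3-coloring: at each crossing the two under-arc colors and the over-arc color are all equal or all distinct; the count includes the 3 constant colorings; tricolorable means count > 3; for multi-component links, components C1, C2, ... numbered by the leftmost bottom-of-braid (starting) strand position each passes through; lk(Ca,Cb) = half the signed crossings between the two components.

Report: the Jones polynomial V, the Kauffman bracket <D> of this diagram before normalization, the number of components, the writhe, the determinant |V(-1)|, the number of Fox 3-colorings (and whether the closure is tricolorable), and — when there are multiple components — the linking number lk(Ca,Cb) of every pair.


V(q) = -q^-10 + q^-9 - q^-8 + q^-7 - q^-6 + q^-5 + q^-3
bracket: -A^-9 - A^-1 + A^3 - A^7 + A^11 - A^15 + A^19, w = -7
1 component, writhe -7, over 11 crossings
det 7, colorings 3 of 3^11 — not tricolorable
observation: the span of V is 7, forcing >= 7 crossings in any diagram


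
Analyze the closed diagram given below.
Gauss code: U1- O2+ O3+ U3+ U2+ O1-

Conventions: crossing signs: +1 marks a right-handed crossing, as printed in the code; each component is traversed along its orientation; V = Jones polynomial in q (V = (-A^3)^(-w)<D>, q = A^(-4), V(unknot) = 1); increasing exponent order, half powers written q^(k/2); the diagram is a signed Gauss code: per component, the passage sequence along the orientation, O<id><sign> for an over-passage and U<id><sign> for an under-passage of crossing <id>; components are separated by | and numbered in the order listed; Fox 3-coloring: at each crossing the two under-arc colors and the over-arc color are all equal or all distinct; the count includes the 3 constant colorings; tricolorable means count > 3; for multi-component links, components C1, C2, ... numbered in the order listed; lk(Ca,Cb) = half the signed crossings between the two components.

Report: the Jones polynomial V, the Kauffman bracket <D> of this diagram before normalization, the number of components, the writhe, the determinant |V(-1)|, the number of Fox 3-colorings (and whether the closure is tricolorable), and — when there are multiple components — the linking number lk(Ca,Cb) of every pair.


V(q) = 1
bracket: -A^3, w = +1
1 component, writhe +1, over 3 crossings
det 1, colorings 3 of 3^3 — not tricolorable
observation: det 1 = |V(-1)|; not divisible by 3, so not tricolorable


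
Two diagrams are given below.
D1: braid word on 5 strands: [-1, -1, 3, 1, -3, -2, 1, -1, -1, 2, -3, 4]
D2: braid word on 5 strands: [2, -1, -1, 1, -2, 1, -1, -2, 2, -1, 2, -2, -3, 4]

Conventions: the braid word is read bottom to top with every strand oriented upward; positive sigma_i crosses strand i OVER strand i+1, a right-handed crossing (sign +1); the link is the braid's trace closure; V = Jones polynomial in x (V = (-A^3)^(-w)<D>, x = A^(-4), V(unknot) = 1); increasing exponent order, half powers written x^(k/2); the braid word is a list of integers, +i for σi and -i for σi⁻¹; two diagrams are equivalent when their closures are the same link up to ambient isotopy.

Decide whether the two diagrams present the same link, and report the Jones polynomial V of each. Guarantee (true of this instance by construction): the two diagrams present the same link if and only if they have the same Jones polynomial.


equivalent: yes
D1 (bracket A^-6; 12 crossings at w = -2): V = 1
V(D2) = 1  [14 crossings, <D> = A^-6, w = -2]
observation: all 2 diagrams share one V(x), hence one class


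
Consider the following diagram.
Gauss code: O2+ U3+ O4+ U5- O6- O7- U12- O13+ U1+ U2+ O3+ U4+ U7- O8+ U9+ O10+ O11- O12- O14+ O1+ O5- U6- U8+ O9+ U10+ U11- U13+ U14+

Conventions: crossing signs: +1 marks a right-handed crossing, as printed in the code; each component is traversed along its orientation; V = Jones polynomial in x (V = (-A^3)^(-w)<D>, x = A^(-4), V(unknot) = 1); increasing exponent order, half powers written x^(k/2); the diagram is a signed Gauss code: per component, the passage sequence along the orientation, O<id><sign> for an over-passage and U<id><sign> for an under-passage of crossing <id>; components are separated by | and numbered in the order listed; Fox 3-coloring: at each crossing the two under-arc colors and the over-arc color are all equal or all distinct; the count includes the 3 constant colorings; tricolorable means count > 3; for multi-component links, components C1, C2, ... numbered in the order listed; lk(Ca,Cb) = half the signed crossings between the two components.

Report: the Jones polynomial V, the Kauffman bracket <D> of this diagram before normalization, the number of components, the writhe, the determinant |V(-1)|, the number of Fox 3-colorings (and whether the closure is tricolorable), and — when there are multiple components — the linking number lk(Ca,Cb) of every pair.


V = 1 - x + 3x^2 - 3x^3 + 3x^4 - 4x^5 + 3x^6 - 2x^7 + x^8
<D> = A^-20 - 2A^-16 + 3A^-12 - 4A^-8 + 3A^-4 - 3 + 3A^4 - A^8 + A^12 (w = +4)
1 component over 14 crossings, w = +4
9 Fox colorings among 3^14, |V(-1)| = 21: tricolorable
why: the span of V is 8, forcing >= 8 crossings in any diagram


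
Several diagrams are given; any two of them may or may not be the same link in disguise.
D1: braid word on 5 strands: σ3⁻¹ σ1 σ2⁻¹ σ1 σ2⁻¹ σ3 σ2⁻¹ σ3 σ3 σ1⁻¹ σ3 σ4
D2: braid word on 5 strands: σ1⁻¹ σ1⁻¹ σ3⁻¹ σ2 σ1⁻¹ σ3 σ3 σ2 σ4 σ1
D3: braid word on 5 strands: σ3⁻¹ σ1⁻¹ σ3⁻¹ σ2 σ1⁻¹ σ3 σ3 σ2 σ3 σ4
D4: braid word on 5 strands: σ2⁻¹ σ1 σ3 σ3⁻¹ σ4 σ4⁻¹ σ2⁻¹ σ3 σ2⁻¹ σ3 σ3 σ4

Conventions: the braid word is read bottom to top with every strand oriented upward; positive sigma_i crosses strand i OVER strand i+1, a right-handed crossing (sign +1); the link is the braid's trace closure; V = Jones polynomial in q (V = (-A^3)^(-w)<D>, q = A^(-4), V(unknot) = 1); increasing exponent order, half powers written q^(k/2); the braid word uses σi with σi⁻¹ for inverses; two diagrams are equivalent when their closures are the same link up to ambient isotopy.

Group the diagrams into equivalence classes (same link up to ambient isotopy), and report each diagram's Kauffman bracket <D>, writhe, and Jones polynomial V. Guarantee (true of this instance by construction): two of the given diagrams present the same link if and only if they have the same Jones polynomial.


grouping into links: {D1, D4} | {D2, D3}
V(D1) = -q^-3 + 2q^-2 - 2q^-1 + 3 - 2q + 2q^2 - q^3  (w +2, c 12, <D> = -A^-6 + 2A^-2 - 2A^2 + 3A^6 - 2A^10 + 2A^14 - A^18)
V(D2) = q^-2 - q^-1 + 2 - 2q + q^2 - q^3 + q^4  (w +2, c 10, <D> = A^-10 - A^-6 + A^-2 - 2A^2 + 2A^6 - A^10 + A^14)
V(D3) = q^-2 - q^-1 + 2 - 2q + q^2 - q^3 + q^4  (w +2, c 10, <D> = A^-10 - A^-6 + A^-2 - 2A^2 + 2A^6 - A^10 + A^14)
D4 (bracket -A^-6 + 2A^-2 - 2A^2 + 3A^6 - 2A^10 + 2A^14 - A^18; 12 crossings at w = +2): V = -q^-3 + 2q^-2 - 2q^-1 + 3 - 2q + 2q^2 - q^3
key observation: 2 values of V(q) split the 4 diagrams


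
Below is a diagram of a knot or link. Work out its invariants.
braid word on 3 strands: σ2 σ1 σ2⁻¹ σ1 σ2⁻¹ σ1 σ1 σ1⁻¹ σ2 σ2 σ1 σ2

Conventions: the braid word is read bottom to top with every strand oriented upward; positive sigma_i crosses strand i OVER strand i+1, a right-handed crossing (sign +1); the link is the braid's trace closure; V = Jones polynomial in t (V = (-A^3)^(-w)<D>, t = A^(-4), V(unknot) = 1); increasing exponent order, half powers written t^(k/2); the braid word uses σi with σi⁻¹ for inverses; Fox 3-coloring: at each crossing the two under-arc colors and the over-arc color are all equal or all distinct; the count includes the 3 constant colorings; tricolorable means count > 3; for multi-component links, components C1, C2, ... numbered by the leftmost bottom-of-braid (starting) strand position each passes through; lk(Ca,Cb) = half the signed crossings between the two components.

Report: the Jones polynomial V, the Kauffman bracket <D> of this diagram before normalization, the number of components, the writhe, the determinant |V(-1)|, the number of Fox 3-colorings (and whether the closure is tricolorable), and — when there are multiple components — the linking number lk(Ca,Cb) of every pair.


V(t) = t^2 + 2t^4 - 2t^5 + t^6 - 2t^7 + t^8
bracket: A^-14 - 2A^-10 + A^-6 - 2A^-2 + 2A^2 + A^10, w = +6
1 component, writhe +6, over 12 crossings
det 9, colorings 27 of 3^12 — tricolorable
observation: |V(-1)| = 9: so tricolorable, since 3 divides 9


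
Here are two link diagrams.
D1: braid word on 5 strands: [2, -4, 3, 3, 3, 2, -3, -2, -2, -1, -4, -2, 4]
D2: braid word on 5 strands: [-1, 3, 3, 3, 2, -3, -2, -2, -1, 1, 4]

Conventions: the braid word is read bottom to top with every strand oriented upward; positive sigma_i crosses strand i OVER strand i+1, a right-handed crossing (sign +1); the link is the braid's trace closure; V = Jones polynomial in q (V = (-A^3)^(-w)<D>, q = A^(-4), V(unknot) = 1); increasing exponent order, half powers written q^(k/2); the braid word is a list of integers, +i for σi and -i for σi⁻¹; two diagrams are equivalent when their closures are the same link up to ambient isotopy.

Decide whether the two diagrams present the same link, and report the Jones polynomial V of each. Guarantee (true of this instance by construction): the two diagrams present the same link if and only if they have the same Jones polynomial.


same link: yes
V(D1) = -q^(-3/2) + q^(-1/2) - 2q^(1/2) + q^(3/2) - 2q^(5/2) + q^(7/2)  [13 crossings, <D> = -A^-17 + 2A^-13 - A^-9 + 2A^-5 - A^-1 + A^3, w = -1]
V(D2) = -q^(-3/2) + q^(-1/2) - 2q^(1/2) + q^(3/2) - 2q^(5/2) + q^(7/2)  [11 crossings, <D> = -A^-11 + 2A^-7 - A^-3 + 2A - A^5 + A^9, w = +1]
insight: all 2 diagrams share one V(q), hence one class


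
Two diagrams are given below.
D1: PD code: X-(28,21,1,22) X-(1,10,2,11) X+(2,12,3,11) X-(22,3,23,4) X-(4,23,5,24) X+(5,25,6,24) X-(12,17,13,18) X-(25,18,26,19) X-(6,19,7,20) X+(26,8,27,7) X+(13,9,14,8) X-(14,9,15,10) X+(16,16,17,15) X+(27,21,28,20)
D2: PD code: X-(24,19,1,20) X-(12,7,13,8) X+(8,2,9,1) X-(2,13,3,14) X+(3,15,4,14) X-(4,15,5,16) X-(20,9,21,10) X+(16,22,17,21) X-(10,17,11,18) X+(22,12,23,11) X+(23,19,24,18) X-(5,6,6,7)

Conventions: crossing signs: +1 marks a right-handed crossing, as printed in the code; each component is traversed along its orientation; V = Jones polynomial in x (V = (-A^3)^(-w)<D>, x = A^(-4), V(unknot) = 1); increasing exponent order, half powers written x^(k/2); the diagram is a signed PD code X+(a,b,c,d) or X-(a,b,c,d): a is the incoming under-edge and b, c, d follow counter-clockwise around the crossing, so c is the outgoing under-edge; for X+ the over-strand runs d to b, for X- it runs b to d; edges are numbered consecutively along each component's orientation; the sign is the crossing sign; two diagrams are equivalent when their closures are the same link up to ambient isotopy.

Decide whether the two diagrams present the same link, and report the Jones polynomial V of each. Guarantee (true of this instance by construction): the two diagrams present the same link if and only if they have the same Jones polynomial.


same link: no
V(D1) = 1  [14 crossings, <D> = A^-6, w = -2]
V(D2) = x^-4 - 2x^-3 + 3x^-2 - 4x^-1 + 4 - 3x + 3x^2 - x^3  (w -2, c 12, <D> = -A^-18 + 3A^-14 - 3A^-10 + 4A^-6 - 4A^-2 + 3A^2 - 2A^6 + A^10)
note: 2 values of V(x) split the 2 diagrams


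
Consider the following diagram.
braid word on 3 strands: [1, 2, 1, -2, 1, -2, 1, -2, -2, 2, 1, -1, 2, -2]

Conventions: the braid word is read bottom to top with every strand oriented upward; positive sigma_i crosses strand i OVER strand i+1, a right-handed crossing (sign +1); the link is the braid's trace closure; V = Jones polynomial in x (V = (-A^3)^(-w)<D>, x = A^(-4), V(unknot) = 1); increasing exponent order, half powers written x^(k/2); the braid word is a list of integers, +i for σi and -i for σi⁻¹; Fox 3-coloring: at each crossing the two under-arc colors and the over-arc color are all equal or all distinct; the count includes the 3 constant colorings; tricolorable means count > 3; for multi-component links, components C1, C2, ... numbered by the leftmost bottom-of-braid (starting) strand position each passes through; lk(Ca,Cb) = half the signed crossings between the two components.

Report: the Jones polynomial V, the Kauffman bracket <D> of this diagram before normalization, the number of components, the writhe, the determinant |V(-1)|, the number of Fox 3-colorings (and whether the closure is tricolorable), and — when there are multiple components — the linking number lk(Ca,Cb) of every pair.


V = x + x^3 - x^4
<D> = -A^-10 + A^-6 + A^2 (w = +2)
1 component over 14 crossings, w = +2
9 Fox colorings among 3^14, |V(-1)| = 3: tricolorable
why: |V(-1)| = 3: so tricolorable, since 3 divides 3


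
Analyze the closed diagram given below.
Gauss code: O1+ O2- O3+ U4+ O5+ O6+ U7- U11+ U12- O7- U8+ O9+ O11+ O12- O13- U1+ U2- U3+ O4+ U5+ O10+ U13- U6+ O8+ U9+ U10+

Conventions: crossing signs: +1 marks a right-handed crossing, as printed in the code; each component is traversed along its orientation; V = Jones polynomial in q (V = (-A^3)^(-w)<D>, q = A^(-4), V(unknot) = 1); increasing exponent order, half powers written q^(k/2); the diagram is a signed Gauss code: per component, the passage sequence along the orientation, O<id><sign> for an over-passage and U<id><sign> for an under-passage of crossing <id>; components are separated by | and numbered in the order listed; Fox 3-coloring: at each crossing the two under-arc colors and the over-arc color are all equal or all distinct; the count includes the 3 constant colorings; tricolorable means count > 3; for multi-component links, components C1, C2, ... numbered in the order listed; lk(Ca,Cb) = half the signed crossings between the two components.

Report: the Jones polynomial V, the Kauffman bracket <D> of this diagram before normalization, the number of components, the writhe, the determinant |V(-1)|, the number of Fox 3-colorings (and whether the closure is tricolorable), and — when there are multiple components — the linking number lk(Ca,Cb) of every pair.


V = q^2 - q^3 + 3q^4 - 3q^5 + 3q^6 - 3q^7 + 2q^8 - q^9
<D> = A^-21 - 2A^-17 + 3A^-13 - 3A^-9 + 3A^-5 - 3A^-1 + A^3 - A^7 (w = +5)
1 component over 13 crossings, w = +5
3 Fox colorings among 3^13, |V(-1)| = 17: not tricolorable
why: |V(-1)| = 17: so not tricolorable, since 3 does not divide 17


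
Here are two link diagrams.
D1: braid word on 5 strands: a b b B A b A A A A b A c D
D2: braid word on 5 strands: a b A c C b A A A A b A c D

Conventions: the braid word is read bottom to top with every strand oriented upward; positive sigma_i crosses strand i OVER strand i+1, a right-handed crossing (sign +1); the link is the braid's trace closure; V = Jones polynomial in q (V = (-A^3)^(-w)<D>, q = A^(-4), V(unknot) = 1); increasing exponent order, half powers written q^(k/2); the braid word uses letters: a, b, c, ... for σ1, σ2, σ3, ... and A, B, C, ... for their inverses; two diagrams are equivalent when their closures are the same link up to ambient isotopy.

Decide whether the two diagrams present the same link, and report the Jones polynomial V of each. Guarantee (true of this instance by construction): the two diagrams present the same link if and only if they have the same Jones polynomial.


equivalent: yes
D1 (bracket -A^-14 + 2A^-10 - 2A^-6 + 4A^-2 - 4A^2 + 4A^6 - 3A^10 + 2A^14 - A^18; 14 crossings at w = -2): V = -q^-6 + 2q^-5 - 3q^-4 + 4q^-3 - 4q^-2 + 4q^-1 - 2 + 2q - q^2
V(D2) = -q^-6 + 2q^-5 - 3q^-4 + 4q^-3 - 4q^-2 + 4q^-1 - 2 + 2q - q^2  (w -2, c 14, <D> = -A^-14 + 2A^-10 - 2A^-6 + 4A^-2 - 4A^2 + 4A^6 - 3A^10 + 2A^14 - A^18)
key observation: from 14 to 14 crossings by R-moves: one link, two diagrams


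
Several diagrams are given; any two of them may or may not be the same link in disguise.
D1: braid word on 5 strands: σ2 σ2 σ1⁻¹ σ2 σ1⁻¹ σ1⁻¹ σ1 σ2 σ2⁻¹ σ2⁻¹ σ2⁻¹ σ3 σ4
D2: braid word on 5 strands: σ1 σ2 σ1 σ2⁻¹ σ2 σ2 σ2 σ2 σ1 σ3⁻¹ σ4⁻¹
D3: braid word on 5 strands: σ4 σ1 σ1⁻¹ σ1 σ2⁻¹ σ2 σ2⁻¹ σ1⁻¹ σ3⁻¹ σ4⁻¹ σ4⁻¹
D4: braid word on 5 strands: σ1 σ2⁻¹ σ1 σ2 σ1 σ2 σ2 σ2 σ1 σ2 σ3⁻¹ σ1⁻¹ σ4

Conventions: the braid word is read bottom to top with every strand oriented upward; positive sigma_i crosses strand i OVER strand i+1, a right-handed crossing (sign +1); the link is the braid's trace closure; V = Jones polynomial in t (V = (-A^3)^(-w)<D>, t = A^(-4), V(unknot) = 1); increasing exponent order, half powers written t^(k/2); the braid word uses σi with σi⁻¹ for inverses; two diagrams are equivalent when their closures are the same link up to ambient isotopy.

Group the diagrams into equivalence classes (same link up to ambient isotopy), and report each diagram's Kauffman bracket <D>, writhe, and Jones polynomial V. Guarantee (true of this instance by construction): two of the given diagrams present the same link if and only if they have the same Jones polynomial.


equivalence classes: {D1} | {D2, D4} | {D3}
D1 (bracket A^5 + A^13; 13 crossings at w = +1): V = -t^(-5/2) - t^(-1/2)
D2 (bracket A^-19 - A^-15 + A^-11 - A^-7 + A^-3 + A^5; 11 crossings at w = +5): V = -t^(5/2) - t^(9/2) + t^(11/2) - t^(13/2) + t^(15/2) - t^(17/2)
V(D3) = -t^(-1/2) - t^(1/2)  (w -3, c 11, <D> = A^-11 + A^-7)
D4 (bracket A^-13 - A^-9 + A^-5 - A^-1 + A^3 + A^11; 13 crossings at w = +7): V = -t^(5/2) - t^(9/2) + t^(11/2) - t^(13/2) + t^(15/2) - t^(17/2)
observation: V(t) takes 3 values over 4 diagrams, fixing the grouping


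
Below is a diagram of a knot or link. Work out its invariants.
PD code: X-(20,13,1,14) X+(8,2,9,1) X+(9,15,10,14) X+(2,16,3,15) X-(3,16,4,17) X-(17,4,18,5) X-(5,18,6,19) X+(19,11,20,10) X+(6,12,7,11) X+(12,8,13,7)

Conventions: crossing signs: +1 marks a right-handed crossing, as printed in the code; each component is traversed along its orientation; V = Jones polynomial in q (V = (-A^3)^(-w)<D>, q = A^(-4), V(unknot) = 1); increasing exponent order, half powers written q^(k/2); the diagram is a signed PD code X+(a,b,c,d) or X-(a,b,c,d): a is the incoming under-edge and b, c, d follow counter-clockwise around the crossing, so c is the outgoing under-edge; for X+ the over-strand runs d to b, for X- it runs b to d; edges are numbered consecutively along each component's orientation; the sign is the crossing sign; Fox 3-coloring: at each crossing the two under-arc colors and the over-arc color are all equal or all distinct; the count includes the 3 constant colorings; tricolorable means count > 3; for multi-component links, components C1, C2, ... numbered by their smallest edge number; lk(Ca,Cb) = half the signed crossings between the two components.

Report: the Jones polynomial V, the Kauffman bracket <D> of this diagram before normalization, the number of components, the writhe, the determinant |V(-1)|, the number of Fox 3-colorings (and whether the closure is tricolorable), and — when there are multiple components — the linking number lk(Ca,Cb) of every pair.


Jones polynomial: V(q) = -q^-1 + 2 - q + 2q^2 - q^3 + q^4 - q^5
<D> = -A^-14 + A^-10 - A^-6 + 2A^-2 - A^2 + 2A^6 - A^10; writhe +2
components 1, writhe +2 (10 crossings)
3-colorings: 9 of 3^10, det 9 — tricolorable
note: the span of V is 6, forcing >= 6 crossings in any diagram


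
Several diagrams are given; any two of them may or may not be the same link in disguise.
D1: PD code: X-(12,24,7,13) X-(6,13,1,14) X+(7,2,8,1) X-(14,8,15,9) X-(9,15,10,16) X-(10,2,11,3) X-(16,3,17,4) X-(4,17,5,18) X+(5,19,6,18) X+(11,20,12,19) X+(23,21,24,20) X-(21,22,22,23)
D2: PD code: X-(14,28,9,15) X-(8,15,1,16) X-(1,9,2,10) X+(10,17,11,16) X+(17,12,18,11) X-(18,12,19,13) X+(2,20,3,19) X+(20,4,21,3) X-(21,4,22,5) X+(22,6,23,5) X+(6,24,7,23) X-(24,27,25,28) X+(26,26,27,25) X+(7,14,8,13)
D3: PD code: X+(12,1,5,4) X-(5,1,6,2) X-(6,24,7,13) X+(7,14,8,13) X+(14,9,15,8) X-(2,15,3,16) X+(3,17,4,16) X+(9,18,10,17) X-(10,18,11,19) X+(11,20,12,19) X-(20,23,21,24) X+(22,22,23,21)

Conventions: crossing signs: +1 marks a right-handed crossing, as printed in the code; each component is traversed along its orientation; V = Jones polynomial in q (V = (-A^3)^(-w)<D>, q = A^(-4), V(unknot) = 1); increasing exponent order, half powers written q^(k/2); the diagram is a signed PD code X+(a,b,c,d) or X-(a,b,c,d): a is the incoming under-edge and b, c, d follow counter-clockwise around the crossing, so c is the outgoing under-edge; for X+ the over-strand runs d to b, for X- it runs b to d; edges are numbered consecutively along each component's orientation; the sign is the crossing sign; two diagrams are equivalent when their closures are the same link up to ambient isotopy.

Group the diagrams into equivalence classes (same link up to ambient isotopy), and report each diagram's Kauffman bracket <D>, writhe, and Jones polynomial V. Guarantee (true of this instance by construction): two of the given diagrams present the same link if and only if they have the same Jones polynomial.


grouping into links: {D1} | {D2, D3}
V(D1) = q^-5 + 2q^-3 + q^-1  (w -4, c 12, <D> = A^-8 + 2 + A^8)
V(D2) = 1 + q + q^2 + q^3  [14 crossings, <D> = A^-6 + A^-2 + A^2 + A^6, w = +2]
V(D3) = 1 + q + q^2 + q^3  (w +2, c 12, <D> = A^-6 + A^-2 + A^2 + A^6)
key observation: comparing 3 Jones polynomials yields 2 groups


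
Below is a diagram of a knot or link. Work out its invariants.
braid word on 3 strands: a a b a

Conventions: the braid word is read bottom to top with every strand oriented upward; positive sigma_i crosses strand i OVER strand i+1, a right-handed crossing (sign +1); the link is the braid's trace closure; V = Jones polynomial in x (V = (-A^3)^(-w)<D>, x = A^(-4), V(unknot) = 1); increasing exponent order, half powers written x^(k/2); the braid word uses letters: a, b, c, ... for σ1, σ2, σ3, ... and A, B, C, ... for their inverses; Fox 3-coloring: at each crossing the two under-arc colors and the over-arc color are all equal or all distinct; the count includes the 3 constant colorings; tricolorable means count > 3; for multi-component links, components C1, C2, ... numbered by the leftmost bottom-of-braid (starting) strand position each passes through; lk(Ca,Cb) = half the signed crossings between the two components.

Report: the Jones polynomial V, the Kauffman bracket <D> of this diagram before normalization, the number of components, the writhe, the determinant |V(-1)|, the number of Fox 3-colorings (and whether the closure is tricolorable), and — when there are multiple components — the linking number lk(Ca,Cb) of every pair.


V(x) = x + x^3 - x^4
bracket: -A^-4 + 1 + A^8, w = +4
1 component, writhe +4, over 4 crossings
det 3, colorings 9 of 3^4 — tricolorable
observation: the span of V is 3, forcing >= 3 crossings in any diagram


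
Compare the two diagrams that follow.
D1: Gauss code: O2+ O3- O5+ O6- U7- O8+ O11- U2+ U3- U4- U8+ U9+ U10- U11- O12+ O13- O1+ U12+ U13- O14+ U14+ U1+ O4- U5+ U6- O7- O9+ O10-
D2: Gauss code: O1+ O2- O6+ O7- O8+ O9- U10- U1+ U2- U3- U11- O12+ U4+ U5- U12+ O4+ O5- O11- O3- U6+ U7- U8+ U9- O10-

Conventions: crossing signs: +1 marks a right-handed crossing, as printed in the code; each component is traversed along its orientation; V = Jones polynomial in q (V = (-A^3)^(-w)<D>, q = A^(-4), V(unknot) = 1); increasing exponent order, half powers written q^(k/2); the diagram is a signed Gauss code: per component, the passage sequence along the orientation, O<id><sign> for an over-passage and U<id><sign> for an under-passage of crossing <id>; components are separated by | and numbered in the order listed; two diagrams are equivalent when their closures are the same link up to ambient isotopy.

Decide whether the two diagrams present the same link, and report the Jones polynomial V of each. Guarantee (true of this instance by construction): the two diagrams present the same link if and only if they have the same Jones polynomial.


same link: yes
V(D1) = 1  [14 crossings, <D> = 1, w = 0]
D2 (bracket A^-6; 12 crossings at w = -2): V = 1
note: Reidemeister moves carry D1 (14 crossings) to D2 (12)


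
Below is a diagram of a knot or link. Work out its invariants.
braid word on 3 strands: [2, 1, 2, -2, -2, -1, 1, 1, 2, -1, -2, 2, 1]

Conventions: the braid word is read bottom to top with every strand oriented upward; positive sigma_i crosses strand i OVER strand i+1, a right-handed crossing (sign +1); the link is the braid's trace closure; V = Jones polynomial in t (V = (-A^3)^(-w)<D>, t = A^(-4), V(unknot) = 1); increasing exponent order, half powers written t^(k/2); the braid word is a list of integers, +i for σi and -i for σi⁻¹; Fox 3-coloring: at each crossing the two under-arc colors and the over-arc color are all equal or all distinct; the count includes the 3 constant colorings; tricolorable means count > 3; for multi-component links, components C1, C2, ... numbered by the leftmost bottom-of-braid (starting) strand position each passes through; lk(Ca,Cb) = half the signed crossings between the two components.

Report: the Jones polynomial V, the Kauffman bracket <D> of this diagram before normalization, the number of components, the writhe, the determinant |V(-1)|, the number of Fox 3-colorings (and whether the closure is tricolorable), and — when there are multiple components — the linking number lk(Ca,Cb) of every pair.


V(t) = -t^(1/2) + t^(3/2) - t^(5/2) - t^(9/2)
bracket: A^-9 + A^-1 - A^3 + A^7, w = +3
2 components, writhe +3, over 13 crossings
lk(C1,C2) = +2
det 4, colorings 3 of 3^13 — not tricolorable
observation: the 1 component pair carries total linking +2


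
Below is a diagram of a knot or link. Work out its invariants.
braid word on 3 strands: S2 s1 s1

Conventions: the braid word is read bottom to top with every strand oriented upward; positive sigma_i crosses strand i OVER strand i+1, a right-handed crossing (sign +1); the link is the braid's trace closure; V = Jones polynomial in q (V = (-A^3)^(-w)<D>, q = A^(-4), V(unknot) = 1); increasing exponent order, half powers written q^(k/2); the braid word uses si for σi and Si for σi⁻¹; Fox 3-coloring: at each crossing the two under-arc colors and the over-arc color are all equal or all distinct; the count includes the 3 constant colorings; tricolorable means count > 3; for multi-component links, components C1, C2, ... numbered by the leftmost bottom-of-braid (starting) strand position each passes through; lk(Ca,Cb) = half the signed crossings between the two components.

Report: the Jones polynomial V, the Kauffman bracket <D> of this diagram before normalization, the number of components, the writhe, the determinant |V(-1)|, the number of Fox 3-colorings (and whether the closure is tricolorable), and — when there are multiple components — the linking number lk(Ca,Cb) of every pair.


Jones polynomial: V(q) = -q^(1/2) - q^(5/2)
<D> = A^-7 + A; writhe +1
components 2, writhe +1 (3 crossings)
linking number lk(C1,C2) = +1
3-colorings: 3 of 3^3, det 2 — not tricolorable
note: |V(-1)| = 2: so not tricolorable, since 3 does not divide 2


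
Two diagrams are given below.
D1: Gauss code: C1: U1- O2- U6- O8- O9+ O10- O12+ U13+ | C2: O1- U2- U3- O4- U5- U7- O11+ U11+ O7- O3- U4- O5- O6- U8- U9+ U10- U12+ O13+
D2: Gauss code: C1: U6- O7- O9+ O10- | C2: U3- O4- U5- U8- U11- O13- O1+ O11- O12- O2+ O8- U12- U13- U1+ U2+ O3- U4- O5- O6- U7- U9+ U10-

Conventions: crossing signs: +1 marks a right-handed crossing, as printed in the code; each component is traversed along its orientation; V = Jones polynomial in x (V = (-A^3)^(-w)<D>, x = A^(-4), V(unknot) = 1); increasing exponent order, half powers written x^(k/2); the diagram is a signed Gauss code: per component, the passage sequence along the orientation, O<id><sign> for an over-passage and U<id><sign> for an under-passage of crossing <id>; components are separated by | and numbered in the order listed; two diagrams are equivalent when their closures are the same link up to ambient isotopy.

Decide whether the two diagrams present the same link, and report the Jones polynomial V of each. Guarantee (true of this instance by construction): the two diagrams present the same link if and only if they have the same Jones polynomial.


equivalent: yes
V(D1) = x^(-13/2) - x^(-11/2) + x^(-9/2) - 2x^(-7/2) - x^(-3/2)  (w -5, c 13, <D> = A^-9 + 2A^-1 - A^3 + A^7 - A^11)
D2 (bracket A^-15 + 2A^-7 - A^-3 + A - A^5; 13 crossings at w = -7): V = x^(-13/2) - x^(-11/2) + x^(-9/2) - 2x^(-7/2) - x^(-3/2)
why: from 13 to 13 crossings by R-moves: one link, two diagrams


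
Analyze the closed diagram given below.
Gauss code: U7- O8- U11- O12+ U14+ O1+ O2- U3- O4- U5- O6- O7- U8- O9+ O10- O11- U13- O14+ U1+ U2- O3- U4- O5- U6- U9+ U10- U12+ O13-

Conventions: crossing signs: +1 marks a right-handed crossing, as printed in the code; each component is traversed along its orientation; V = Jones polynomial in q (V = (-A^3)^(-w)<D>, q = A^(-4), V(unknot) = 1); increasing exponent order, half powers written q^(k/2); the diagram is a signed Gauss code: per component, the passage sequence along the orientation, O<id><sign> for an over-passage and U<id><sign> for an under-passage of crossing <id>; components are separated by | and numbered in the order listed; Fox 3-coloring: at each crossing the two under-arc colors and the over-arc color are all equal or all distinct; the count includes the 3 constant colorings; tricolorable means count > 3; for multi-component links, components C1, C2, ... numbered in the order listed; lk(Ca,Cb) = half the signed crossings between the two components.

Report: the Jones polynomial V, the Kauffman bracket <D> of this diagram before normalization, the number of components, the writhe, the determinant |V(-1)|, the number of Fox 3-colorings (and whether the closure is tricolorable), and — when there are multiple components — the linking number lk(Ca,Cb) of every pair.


V = -q^-9 + 2q^-8 - 3q^-7 + 3q^-6 - 3q^-5 + 3q^-4 - q^-3 + q^-2
<D> = A^-10 - A^-6 + 3A^-2 - 3A^2 + 3A^6 - 3A^10 + 2A^14 - A^18 (w = -6)
1 component over 14 crossings, w = -6
3 Fox colorings among 3^14, |V(-1)| = 17: not tricolorable
why: w = -6 (over 14 crossings) is diagram-only; (-A^3)^(6) removes it from V


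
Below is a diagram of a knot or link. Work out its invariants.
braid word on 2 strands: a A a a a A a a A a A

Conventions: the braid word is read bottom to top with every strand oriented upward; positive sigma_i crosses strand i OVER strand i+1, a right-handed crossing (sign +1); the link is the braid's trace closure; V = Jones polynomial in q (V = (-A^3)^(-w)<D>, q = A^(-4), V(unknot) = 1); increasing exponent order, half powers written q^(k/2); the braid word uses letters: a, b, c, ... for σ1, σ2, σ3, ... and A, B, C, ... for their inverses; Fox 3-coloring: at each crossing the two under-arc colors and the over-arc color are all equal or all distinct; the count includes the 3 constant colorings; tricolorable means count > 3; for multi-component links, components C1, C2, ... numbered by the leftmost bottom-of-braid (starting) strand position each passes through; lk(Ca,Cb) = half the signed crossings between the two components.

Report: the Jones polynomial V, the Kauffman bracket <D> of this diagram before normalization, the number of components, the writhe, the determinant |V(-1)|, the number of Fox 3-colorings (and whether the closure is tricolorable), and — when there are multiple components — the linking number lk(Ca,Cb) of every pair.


Jones polynomial: V(q) = q + q^3 - q^4
<D> = A^-7 - A^-3 - A^5; writhe +3
components 1, writhe +3 (11 crossings)
3-colorings: 9 of 3^11, det 3 — tricolorable
note: w = +3 (over 11 crossings) is diagram-only; (-A^3)^(-3) removes it from V


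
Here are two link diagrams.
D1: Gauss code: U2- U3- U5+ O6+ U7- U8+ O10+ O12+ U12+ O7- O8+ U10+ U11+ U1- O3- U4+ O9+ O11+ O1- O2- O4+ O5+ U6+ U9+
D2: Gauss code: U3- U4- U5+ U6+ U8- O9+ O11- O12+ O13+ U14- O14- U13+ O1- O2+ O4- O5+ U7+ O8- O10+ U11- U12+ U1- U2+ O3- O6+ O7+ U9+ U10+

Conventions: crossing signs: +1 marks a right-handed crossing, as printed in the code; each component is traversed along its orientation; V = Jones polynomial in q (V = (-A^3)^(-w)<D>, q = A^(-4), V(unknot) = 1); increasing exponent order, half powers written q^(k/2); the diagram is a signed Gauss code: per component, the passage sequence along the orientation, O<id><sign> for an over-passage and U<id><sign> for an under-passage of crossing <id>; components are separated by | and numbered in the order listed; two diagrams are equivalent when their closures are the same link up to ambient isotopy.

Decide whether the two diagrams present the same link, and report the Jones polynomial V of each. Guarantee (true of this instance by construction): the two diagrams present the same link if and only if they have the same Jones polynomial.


equivalent: yes
D1 (bracket A^12; 12 crossings at w = +4): V = 1
D2 (bracket A^6; 14 crossings at w = +2): V = 1
key observation: from 12 to 14 crossings by R-moves: one link, two diagrams
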